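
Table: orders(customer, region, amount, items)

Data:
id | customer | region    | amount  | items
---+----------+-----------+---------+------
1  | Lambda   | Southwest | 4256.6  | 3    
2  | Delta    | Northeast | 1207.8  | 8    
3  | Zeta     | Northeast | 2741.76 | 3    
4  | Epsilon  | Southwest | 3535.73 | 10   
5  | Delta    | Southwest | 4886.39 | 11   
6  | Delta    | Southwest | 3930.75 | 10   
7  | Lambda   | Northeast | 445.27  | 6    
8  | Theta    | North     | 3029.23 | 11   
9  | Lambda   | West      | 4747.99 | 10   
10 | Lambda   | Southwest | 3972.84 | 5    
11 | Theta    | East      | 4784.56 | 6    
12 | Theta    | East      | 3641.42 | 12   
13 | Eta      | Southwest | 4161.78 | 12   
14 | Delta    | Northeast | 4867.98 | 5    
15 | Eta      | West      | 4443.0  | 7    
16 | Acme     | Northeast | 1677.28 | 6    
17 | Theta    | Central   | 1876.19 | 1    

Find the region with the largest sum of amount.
SELECT region, SUM(amount) as val
FROM orders
GROUP BY region
ORDER BY val DESC
LIMIT 1

Result: Southwest with sum(amount) = 24744.09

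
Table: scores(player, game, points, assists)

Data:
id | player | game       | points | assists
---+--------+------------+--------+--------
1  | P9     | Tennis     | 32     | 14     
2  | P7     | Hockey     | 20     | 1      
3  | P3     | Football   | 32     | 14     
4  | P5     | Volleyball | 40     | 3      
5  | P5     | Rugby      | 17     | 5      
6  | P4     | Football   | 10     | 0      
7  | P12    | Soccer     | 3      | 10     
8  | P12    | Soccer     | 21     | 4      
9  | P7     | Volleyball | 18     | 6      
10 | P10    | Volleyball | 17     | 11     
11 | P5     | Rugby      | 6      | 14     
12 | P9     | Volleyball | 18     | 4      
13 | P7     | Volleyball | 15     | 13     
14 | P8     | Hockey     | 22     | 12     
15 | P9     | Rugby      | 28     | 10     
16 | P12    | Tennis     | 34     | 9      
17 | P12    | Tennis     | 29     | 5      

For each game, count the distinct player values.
SELECT game, COUNT(DISTINCT player)
FROM scores
GROUP BY game

Result:
  Football: 2 distinct
  Hockey: 2 distinct
  Rugby: 2 distinct
  Soccer: 1 distinct
  Tennis: 2 distinct
  Volleyball: 4 distinct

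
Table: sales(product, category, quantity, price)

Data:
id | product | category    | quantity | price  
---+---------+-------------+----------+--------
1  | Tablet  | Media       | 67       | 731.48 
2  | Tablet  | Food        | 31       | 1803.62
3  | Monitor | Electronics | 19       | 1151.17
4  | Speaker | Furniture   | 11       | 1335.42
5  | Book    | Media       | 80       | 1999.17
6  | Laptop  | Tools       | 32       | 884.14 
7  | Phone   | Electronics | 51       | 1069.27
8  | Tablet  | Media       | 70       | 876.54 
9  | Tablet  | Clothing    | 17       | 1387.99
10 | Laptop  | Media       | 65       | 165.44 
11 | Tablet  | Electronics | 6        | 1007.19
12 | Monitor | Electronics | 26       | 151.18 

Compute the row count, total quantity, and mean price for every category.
SELECT category,
       COUNT(*) as cnt,
       SUM(quantity) as total_quantity,
       AVG(price) as avg_price
FROM sales
GROUP BY category

Result:
  Clothing: 1 records, 17 total quantity, 1387.99 avg price
  Electronics: 4 records, 102 total quantity, 844.70 avg price
  Food: 1 records, 31 total quantity, 1803.62 avg price
  Furniture: 1 records, 11 total quantity, 1335.42 avg price
  Media: 4 records, 282 total quantity, 943.16 avg price
  Tools: 1 records, 32 total quantity, 884.14 avg price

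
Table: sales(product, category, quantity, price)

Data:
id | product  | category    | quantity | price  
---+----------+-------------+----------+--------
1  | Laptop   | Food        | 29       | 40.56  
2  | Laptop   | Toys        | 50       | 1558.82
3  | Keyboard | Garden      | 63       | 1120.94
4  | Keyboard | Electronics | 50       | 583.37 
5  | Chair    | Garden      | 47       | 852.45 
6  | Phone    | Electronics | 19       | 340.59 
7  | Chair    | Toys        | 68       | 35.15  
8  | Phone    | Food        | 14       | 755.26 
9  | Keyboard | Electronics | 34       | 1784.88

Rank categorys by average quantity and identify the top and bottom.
SELECT category, AVG(quantity)
FROM sales
GROUP BY category
ORDER BY AVG(quantity)

All groups:
  Food: 21.50
  Electronics: 34.33
  Garden: 55.00
  Toys: 59.00

Highest: Toys (59.00)
Lowest: Food (21.50)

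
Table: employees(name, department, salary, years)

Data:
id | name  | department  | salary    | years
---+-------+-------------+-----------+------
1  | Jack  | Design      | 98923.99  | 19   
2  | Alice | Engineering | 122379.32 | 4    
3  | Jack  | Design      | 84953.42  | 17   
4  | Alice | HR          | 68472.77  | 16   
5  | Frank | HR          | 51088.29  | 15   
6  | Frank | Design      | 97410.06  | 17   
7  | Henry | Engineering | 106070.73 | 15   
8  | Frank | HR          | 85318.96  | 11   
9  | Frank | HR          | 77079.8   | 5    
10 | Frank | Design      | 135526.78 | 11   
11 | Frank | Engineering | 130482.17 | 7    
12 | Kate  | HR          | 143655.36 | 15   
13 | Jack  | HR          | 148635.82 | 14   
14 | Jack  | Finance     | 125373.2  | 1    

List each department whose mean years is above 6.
SELECT department, AVG(years)
FROM employees
GROUP BY department
HAVING AVG(years) > 6

Result:
  Design: avg=16.00
  Engineering: avg=8.67
  HR: avg=12.67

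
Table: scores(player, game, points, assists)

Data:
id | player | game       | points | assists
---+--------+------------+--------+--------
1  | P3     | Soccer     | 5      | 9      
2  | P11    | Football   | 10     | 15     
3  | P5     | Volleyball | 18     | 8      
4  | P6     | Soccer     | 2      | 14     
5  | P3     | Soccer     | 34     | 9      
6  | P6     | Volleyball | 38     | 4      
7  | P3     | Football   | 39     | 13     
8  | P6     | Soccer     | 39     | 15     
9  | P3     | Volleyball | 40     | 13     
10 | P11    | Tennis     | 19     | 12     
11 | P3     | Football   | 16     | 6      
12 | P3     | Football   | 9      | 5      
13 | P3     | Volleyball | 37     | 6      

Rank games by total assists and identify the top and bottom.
SELECT game, SUM(assists)
FROM scores
GROUP BY game
ORDER BY SUM(assists)

All groups:
  Tennis: 12
  Volleyball: 31
  Football: 39
  Soccer: 47

Highest: Soccer (47)
Lowest: Tennis (12)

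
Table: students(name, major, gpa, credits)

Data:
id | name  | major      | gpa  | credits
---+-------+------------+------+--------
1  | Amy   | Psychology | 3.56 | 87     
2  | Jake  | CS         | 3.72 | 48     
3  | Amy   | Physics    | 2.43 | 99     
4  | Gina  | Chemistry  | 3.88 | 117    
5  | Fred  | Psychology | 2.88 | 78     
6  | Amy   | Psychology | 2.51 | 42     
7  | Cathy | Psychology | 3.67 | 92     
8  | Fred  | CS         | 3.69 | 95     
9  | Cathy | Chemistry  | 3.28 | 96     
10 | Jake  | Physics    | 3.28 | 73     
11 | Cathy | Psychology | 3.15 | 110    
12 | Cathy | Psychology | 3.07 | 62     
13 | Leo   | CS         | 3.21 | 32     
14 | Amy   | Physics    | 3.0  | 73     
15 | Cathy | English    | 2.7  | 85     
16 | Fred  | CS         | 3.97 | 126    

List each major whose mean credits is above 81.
SELECT major, AVG(credits)
FROM students
GROUP BY major
HAVING AVG(credits) > 81

Result:
  Chemistry: avg=106.50
  English: avg=85.00
  Physics: avg=81.67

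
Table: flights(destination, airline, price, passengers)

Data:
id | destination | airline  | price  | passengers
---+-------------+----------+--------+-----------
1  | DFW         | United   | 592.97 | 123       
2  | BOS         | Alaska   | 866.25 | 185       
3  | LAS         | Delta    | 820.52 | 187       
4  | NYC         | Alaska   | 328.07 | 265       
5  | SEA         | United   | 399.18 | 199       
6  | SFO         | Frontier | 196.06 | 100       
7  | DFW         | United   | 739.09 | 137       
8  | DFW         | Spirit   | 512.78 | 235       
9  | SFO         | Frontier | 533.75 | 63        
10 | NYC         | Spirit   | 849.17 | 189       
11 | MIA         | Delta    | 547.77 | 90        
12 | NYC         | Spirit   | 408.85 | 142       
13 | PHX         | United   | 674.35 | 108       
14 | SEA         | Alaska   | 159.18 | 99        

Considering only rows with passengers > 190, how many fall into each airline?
SELECT airline, COUNT(*)
FROM flights
WHERE passengers > 190
GROUP BY airline

Note: WHERE filters rows before grouping.

Result:
  Alaska: 1
  Spirit: 1
  United: 1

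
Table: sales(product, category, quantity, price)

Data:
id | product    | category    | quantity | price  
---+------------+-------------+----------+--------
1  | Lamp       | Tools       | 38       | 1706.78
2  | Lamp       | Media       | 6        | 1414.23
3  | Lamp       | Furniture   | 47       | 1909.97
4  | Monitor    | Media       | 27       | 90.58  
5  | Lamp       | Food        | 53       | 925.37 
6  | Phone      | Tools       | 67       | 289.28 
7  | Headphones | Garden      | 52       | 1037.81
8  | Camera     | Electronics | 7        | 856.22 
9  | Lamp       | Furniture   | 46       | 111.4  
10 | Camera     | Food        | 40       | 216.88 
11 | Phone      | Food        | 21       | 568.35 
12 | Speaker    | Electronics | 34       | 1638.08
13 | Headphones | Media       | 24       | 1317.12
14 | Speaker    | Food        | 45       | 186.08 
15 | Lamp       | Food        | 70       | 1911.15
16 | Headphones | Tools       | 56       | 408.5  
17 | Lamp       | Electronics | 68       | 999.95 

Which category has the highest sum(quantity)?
SELECT category, SUM(quantity) as val
FROM sales
GROUP BY category
ORDER BY val DESC
LIMIT 1

Result: Food with sum(quantity) = 229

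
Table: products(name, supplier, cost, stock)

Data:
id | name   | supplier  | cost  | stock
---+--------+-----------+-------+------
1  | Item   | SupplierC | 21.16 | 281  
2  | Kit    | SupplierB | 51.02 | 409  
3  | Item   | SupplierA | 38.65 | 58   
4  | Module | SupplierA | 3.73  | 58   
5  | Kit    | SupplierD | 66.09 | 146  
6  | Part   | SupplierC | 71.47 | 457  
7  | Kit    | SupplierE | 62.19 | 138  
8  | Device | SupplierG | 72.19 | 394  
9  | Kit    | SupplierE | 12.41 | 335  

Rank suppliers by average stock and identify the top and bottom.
SELECT supplier, AVG(stock)
FROM products
GROUP BY supplier
ORDER BY AVG(stock)

All groups:
  SupplierA: 58.00
  SupplierD: 146.00
  SupplierE: 236.50
  SupplierC: 369.00
  SupplierG: 394.00
  SupplierB: 409.00

Highest: SupplierB (409.00)
Lowest: SupplierA (58.00)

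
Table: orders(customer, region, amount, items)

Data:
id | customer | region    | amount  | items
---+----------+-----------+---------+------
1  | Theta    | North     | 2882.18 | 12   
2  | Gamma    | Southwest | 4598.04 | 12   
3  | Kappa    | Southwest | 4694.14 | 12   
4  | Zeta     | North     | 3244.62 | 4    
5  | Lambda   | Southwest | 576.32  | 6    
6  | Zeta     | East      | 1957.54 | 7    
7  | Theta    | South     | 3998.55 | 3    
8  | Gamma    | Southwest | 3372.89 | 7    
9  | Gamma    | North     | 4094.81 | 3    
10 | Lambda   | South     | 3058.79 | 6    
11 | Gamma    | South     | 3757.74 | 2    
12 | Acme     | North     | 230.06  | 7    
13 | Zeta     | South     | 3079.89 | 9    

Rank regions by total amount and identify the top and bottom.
SELECT region, SUM(amount)
FROM orders
GROUP BY region
ORDER BY SUM(amount)

All groups:
  East: 1957.54
  North: 10451.67
  Southwest: 13241.39
  South: 13894.97

Highest: South (13894.97)
Lowest: East (1957.54)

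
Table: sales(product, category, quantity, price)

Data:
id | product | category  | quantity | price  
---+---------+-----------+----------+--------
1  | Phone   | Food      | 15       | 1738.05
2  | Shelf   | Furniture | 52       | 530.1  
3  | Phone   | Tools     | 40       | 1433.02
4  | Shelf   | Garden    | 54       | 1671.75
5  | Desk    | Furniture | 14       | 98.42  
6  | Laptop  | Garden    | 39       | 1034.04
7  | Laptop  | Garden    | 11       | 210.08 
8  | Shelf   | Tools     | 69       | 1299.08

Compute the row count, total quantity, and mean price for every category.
SELECT category,
       COUNT(*) as cnt,
       SUM(quantity) as total_quantity,
       AVG(price) as avg_price
FROM sales
GROUP BY category

Result:
  Food: 1 records, 15 total quantity, 1738.05 avg price
  Furniture: 2 records, 66 total quantity, 314.26 avg price
  Garden: 3 records, 104 total quantity, 971.96 avg price
  Tools: 2 records, 109 total quantity, 1366.05 avg price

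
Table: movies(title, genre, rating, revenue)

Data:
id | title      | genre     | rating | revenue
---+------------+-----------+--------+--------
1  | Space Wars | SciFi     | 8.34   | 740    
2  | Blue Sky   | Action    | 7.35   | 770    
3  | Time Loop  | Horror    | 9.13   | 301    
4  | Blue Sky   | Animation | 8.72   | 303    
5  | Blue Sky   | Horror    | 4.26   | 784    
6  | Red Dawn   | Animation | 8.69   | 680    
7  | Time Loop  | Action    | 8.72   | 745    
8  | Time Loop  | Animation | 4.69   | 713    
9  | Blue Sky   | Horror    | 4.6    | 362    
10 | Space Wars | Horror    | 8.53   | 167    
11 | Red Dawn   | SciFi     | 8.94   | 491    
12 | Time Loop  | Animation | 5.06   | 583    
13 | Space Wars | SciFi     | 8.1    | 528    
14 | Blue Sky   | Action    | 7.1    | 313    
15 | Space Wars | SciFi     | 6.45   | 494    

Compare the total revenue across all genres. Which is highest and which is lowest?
SELECT genre, SUM(revenue)
FROM movies
GROUP BY genre
ORDER BY SUM(revenue)

All groups:
  Horror: 1614
  Action: 1828
  SciFi: 2253
  Animation: 2279

Highest: Animation (2279)
Lowest: Horror (1614)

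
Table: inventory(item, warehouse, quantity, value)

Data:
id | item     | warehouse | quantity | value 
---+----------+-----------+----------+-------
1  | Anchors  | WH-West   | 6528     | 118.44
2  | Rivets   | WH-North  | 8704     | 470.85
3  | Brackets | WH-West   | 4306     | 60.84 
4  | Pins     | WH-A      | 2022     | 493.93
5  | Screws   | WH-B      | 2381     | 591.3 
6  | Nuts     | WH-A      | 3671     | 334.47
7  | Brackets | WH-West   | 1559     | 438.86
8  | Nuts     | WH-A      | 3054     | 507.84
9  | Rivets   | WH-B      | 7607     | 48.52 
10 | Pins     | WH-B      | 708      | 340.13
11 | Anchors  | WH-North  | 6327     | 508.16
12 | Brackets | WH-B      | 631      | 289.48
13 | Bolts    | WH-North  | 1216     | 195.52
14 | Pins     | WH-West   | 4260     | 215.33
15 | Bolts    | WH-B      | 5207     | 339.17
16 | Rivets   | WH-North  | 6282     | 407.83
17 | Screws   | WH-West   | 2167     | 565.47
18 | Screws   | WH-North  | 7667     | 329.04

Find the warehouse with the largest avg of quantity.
SELECT warehouse, AVG(quantity) as val
FROM inventory
GROUP BY warehouse
ORDER BY val DESC
LIMIT 1

Result: WH-North with avg(quantity) = 6039.20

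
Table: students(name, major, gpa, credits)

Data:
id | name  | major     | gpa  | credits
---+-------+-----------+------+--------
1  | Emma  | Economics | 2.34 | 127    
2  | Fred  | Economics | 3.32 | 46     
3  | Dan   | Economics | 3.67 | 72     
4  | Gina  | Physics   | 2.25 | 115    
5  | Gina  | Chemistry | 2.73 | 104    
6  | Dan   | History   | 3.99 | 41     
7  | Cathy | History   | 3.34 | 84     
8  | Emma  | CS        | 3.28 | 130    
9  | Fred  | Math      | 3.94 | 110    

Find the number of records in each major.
SELECT major, COUNT(*) as count
FROM students
GROUP BY major

Result:
  CS: 1
  Chemistry: 1
  Economics: 3
  History: 2
  Math: 1
  Physics: 1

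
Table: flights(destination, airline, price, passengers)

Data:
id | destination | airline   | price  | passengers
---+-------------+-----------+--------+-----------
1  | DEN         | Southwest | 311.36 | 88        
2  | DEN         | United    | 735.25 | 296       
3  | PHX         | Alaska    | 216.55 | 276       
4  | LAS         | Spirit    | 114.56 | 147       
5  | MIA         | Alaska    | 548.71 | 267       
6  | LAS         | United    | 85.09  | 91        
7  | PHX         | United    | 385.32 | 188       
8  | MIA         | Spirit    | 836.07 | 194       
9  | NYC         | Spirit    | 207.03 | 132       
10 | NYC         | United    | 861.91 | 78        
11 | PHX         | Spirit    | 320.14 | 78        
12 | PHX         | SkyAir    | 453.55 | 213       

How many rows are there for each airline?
SELECT airline, COUNT(*) as count
FROM flights
GROUP BY airline

Result:
  Alaska: 2
  SkyAir: 1
  Southwest: 1
  Spirit: 4
  United: 4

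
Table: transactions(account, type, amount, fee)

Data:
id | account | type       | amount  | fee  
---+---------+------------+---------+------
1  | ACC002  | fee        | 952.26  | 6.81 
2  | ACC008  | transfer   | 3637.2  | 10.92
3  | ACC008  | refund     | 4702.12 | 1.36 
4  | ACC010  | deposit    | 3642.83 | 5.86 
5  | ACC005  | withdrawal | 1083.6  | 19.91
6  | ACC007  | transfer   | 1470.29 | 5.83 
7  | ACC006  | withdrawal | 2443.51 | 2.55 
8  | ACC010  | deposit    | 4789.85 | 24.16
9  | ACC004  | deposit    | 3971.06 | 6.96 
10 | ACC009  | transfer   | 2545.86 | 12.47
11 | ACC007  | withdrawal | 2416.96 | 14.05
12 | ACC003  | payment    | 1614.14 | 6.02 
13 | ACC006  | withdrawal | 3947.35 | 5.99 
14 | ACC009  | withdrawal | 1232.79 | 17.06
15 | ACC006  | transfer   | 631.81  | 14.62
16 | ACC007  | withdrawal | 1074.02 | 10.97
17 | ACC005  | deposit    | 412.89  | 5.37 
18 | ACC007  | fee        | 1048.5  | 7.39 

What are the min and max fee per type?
SELECT type, MIN(fee), MAX(fee)
FROM transactions
GROUP BY type

Result:
  deposit: min=5.37, max=24.16
  fee: min=6.81, max=7.39
  payment: min=6.02, max=6.02
  refund: min=1.36, max=1.36
  transfer: min=5.83, max=14.62
  withdrawal: min=2.55, max=19.91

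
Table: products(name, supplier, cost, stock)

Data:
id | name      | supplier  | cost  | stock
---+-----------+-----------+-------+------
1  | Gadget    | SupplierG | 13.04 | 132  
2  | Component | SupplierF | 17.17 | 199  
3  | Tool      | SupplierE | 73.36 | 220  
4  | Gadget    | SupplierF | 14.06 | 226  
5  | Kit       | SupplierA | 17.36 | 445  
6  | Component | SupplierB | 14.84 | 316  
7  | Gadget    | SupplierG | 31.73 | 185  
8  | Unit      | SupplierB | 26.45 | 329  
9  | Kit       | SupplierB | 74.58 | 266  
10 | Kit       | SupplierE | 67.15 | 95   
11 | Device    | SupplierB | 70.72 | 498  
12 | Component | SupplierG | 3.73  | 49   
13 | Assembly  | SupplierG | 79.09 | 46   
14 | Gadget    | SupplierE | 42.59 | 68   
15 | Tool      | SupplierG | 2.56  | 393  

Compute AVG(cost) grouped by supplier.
SELECT supplier, AVG(cost) as result
FROM products
GROUP BY supplier

Result:
  SupplierA: 17.36
  SupplierB: 46.65
  SupplierE: 61.03
  SupplierF: 15.62
  SupplierG: 26.03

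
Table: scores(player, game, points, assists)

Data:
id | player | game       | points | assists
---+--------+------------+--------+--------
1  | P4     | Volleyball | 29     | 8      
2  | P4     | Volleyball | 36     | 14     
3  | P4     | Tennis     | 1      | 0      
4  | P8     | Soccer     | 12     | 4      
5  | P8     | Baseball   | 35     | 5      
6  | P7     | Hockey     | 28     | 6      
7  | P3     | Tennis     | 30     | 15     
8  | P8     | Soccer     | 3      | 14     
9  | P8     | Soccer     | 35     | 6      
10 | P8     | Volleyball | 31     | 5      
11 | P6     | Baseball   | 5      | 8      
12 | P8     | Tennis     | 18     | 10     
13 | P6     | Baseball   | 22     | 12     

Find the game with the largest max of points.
SELECT game, MAX(points) as val
FROM scores
GROUP BY game
ORDER BY val DESC
LIMIT 1

Result: Volleyball with max(points) = 36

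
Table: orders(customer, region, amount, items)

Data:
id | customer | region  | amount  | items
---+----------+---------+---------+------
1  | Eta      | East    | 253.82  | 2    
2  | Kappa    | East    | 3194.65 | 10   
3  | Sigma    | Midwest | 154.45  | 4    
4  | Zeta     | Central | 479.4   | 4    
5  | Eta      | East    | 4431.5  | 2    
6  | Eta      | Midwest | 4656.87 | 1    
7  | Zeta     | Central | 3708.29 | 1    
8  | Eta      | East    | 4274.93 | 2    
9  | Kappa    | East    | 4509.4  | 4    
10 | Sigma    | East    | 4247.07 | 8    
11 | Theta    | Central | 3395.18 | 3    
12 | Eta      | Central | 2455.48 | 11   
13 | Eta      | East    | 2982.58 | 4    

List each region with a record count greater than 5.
SELECT region, COUNT(*) as cnt
FROM orders
GROUP BY region
HAVING COUNT(*) > 5

Result:
  East: 7

Note: HAVING filters groups after aggregation, WHERE filters rows before.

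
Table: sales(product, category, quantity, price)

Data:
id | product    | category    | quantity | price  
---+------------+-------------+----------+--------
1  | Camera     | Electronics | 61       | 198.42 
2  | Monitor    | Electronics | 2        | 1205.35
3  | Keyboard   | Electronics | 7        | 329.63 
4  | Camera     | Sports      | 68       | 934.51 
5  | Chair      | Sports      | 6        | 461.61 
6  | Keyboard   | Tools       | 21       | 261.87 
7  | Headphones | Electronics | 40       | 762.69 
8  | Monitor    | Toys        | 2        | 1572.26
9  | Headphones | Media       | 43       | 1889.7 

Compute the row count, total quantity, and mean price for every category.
SELECT category,
       COUNT(*) as cnt,
       SUM(quantity) as total_quantity,
       AVG(price) as avg_price
FROM sales
GROUP BY category

Result:
  Electronics: 4 records, 110 total quantity, 624.02 avg price
  Media: 1 records, 43 total quantity, 1889.70 avg price
  Sports: 2 records, 74 total quantity, 698.06 avg price
  Tools: 1 records, 21 total quantity, 261.87 avg price
  Toys: 1 records, 2 total quantity, 1572.26 avg price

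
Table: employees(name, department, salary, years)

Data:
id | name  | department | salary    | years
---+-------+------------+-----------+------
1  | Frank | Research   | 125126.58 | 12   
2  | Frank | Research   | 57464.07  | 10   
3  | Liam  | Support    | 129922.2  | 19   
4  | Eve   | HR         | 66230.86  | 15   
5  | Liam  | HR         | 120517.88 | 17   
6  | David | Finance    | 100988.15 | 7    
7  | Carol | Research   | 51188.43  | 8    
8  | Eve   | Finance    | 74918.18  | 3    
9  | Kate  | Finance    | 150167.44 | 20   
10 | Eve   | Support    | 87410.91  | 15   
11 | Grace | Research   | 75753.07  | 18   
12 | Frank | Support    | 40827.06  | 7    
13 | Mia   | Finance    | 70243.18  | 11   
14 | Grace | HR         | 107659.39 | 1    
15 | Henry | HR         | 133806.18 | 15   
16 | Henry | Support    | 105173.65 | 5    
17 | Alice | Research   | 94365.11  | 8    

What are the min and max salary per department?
SELECT department, MIN(salary), MAX(salary)
FROM employees
GROUP BY department

Result:
  Finance: min=70243.18, max=150167.44
  HR: min=66230.86, max=133806.18
  Research: min=51188.43, max=125126.58
  Support: min=40827.06, max=129922.20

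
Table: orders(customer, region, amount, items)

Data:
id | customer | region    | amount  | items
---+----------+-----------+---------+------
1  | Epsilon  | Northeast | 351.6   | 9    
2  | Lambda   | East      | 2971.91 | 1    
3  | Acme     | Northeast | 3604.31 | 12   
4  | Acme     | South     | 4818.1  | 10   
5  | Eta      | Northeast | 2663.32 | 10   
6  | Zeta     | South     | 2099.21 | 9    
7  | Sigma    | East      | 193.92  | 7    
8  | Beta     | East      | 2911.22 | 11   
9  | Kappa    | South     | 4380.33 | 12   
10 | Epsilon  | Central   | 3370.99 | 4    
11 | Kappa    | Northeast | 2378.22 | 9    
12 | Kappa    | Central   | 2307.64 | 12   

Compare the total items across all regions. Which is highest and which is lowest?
SELECT region, SUM(items)
FROM orders
GROUP BY region
ORDER BY SUM(items)

All groups:
  Central: 16
  East: 19
  South: 31
  Northeast: 40

Highest: Northeast (40)
Lowest: Central (16)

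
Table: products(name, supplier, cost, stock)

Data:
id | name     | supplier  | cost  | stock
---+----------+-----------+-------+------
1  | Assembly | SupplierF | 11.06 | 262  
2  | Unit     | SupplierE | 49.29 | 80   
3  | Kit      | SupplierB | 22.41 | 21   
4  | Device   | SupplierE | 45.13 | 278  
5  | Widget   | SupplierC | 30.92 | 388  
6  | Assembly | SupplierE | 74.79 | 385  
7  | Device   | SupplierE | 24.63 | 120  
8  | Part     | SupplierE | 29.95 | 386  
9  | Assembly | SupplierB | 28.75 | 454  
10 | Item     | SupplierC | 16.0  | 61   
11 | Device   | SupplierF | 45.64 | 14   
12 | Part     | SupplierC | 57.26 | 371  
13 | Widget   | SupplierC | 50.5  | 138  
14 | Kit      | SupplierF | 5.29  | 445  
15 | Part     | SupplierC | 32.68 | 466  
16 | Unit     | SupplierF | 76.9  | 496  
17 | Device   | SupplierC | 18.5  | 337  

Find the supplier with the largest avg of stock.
SELECT supplier, AVG(stock) as val
FROM products
GROUP BY supplier
ORDER BY val DESC
LIMIT 1

Result: SupplierF with avg(stock) = 304.25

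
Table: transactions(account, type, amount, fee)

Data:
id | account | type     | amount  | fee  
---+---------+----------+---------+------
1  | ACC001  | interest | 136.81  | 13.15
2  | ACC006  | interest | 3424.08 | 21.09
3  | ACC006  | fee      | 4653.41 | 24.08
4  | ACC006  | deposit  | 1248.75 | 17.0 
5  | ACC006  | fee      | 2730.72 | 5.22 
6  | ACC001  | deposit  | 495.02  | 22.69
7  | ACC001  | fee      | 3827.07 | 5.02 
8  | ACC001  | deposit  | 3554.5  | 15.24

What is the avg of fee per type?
SELECT type, AVG(fee) as result
FROM transactions
GROUP BY type

Result:
  deposit: 18.31
  fee: 11.44
  interest: 17.12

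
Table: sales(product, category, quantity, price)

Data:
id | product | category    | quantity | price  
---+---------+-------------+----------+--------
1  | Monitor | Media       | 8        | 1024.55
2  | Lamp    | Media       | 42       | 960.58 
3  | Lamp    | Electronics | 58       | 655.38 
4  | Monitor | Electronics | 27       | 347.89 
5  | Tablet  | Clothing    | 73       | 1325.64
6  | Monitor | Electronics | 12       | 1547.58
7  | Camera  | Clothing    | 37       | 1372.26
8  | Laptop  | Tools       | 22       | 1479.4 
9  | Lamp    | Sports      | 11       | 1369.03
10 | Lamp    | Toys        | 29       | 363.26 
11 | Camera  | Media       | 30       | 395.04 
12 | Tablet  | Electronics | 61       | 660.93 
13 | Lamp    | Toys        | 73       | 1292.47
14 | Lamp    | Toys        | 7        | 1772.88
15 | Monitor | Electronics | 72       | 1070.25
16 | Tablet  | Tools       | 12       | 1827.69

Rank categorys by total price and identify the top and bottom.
SELECT category, SUM(price)
FROM sales
GROUP BY category
ORDER BY SUM(price)

All groups:
  Sports: 1369.03
  Media: 2380.17
  Clothing: 2697.90
  Tools: 3307.09
  Toys: 3428.61
  Electronics: 4282.03

Highest: Electronics (4282.03)
Lowest: Sports (1369.03)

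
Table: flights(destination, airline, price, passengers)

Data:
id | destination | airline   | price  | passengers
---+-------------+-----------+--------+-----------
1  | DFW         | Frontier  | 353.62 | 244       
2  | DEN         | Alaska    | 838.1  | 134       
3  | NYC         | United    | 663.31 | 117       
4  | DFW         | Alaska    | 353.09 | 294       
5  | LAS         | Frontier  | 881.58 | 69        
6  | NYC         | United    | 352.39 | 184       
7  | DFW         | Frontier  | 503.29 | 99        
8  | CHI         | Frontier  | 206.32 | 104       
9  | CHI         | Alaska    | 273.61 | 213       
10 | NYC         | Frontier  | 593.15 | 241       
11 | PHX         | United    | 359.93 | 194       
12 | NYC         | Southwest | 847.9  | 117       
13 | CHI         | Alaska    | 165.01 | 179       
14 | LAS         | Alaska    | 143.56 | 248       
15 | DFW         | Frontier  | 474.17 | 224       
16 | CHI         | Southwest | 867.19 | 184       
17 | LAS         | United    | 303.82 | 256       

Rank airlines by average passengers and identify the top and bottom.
SELECT airline, AVG(passengers)
FROM flights
GROUP BY airline
ORDER BY AVG(passengers)

All groups:
  Southwest: 150.50
  Frontier: 163.50
  United: 187.75
  Alaska: 213.60

Highest: Alaska (213.60)
Lowest: Southwest (150.50)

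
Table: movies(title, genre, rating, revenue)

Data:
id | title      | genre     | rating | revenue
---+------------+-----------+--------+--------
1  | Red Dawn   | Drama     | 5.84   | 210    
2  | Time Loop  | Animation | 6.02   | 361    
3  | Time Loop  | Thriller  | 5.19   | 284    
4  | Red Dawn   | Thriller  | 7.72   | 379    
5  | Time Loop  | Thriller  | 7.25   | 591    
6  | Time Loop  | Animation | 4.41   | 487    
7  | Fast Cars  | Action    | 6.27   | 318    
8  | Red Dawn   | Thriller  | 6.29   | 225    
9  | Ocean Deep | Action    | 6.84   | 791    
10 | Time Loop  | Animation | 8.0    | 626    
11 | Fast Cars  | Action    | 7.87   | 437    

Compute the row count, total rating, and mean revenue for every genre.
SELECT genre,
       COUNT(*) as cnt,
       SUM(rating) as total_rating,
       AVG(revenue) as avg_revenue
FROM movies
GROUP BY genre

Result:
  Action: 3 records, 20.98 total rating, 515.33 avg revenue
  Animation: 3 records, 18.43 total rating, 491.33 avg revenue
  Drama: 1 records, 5.84 total rating, 210.00 avg revenue
  Thriller: 4 records, 26.45 total rating, 369.75 avg revenue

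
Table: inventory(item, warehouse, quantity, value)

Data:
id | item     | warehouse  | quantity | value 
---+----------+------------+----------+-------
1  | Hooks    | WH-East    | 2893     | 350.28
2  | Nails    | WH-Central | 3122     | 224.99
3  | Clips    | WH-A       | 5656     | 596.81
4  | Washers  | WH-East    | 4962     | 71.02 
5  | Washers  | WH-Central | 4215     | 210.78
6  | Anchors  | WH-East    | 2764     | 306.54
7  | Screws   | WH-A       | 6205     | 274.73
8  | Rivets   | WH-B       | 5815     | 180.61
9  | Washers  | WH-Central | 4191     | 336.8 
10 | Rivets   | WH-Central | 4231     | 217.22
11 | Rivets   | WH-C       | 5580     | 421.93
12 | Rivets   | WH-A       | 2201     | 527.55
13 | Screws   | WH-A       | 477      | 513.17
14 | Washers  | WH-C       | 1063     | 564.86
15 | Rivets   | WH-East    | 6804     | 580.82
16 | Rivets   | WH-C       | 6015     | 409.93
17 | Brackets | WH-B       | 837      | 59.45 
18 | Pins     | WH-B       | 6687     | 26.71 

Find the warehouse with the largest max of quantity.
SELECT warehouse, MAX(quantity) as val
FROM inventory
GROUP BY warehouse
ORDER BY val DESC
LIMIT 1

Result: WH-East with max(quantity) = 6804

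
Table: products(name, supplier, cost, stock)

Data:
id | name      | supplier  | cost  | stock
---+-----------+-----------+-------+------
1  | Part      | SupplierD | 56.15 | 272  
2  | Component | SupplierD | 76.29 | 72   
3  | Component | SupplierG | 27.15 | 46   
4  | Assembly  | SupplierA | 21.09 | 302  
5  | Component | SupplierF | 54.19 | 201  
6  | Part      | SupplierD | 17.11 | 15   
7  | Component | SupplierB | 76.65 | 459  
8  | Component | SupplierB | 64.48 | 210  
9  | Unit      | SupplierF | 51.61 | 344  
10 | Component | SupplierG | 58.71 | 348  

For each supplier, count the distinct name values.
SELECT supplier, COUNT(DISTINCT name)
FROM products
GROUP BY supplier

Result:
  SupplierA: 1 distinct
  SupplierB: 1 distinct
  SupplierD: 2 distinct
  SupplierF: 2 distinct
  SupplierG: 1 distinct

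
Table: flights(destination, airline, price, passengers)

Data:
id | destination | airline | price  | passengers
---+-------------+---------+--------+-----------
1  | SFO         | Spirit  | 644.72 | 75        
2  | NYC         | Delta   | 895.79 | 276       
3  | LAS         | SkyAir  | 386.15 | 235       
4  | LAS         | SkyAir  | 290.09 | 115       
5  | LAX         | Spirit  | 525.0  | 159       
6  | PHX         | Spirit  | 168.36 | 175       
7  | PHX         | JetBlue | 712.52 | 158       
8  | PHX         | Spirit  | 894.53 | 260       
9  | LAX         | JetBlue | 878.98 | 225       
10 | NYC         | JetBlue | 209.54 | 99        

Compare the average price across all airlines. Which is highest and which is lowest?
SELECT airline, AVG(price)
FROM flights
GROUP BY airline
ORDER BY AVG(price)

All groups:
  SkyAir: 338.12
  Spirit: 558.15
  JetBlue: 600.35
  Delta: 895.79

Highest: Delta (895.79)
Lowest: SkyAir (338.12)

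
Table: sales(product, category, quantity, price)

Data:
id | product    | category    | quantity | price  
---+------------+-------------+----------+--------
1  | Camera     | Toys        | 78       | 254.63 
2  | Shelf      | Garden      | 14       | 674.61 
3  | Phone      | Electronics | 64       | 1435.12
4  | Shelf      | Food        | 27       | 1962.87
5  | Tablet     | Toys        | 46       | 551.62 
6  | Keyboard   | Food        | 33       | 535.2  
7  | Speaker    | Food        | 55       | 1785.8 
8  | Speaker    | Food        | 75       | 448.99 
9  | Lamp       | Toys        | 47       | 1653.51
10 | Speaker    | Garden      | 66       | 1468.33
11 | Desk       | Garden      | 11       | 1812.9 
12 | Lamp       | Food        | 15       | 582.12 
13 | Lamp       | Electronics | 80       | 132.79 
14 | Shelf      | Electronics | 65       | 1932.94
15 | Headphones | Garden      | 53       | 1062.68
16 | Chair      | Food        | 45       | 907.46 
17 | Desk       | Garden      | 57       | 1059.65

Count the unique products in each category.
SELECT category, COUNT(DISTINCT product)
FROM sales
GROUP BY category

Result:
  Electronics: 3 distinct
  Food: 5 distinct
  Garden: 4 distinct
  Toys: 3 distinct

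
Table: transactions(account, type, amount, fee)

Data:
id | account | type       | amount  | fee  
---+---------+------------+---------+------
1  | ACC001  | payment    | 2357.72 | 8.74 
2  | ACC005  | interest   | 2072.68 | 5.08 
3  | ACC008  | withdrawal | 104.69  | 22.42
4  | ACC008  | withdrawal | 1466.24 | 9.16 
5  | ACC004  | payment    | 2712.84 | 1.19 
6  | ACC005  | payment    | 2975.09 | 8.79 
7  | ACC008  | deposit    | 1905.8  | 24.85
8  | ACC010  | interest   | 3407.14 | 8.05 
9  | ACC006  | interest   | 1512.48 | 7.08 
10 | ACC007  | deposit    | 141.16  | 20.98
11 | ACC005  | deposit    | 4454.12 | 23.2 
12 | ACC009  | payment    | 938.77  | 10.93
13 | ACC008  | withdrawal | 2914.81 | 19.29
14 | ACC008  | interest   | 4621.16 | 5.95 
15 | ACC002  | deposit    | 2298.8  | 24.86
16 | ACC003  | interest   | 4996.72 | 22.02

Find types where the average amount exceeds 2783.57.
SELECT type, AVG(amount)
FROM transactions
GROUP BY type
HAVING AVG(amount) > 2783.57

Result:
  interest: avg=3322.04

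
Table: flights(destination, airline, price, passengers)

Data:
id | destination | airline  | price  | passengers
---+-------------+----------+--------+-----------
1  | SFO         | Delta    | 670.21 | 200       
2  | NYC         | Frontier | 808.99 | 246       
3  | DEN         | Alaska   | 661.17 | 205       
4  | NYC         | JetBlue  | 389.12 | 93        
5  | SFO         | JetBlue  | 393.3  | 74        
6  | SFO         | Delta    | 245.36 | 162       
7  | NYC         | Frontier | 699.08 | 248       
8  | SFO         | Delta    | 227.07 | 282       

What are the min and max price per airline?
SELECT airline, MIN(price), MAX(price)
FROM flights
GROUP BY airline

Result:
  Alaska: min=661.17, max=661.17
  Delta: min=227.07, max=670.21
  Frontier: min=699.08, max=808.99
  JetBlue: min=389.12, max=393.30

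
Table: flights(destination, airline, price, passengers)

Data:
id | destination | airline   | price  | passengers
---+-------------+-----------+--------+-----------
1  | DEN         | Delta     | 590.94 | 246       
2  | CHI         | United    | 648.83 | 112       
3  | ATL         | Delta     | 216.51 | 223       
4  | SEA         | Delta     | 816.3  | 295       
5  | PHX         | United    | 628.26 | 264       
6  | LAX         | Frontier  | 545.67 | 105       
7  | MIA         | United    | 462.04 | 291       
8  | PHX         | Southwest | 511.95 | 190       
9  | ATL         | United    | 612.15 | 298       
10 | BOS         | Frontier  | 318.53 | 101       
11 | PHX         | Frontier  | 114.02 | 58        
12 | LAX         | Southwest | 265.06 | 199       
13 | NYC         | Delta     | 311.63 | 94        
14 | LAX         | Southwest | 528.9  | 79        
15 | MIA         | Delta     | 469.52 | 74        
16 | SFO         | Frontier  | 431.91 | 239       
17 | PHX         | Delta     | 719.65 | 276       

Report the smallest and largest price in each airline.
SELECT airline, MIN(price), MAX(price)
FROM flights
GROUP BY airline

Result:
  Delta: min=216.51, max=816.30
  Frontier: min=114.02, max=545.67
  Southwest: min=265.06, max=528.90
  United: min=462.04, max=648.83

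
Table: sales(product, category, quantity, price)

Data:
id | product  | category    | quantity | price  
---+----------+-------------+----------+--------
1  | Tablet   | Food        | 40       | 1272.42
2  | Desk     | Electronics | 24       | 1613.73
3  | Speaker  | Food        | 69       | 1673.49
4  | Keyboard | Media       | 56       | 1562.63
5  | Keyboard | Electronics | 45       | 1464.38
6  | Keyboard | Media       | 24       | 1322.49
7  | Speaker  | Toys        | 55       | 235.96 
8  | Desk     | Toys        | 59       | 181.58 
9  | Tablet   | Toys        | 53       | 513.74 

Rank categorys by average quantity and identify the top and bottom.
SELECT category, AVG(quantity)
FROM sales
GROUP BY category
ORDER BY AVG(quantity)

All groups:
  Electronics: 34.50
  Media: 40.00
  Food: 54.50
  Toys: 55.67

Highest: Toys (55.67)
Lowest: Electronics (34.50)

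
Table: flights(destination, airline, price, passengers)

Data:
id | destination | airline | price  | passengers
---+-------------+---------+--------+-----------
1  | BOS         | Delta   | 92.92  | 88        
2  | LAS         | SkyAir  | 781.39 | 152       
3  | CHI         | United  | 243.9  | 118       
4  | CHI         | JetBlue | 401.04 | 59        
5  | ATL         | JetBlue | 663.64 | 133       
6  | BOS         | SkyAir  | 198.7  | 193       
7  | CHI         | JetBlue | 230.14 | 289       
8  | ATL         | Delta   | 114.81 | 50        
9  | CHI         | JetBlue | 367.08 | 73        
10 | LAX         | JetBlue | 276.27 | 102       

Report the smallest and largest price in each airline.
SELECT airline, MIN(price), MAX(price)
FROM flights
GROUP BY airline

Result:
  Delta: min=92.92, max=114.81
  JetBlue: min=230.14, max=663.64
  SkyAir: min=198.70, max=781.39
  United: min=243.90, max=243.90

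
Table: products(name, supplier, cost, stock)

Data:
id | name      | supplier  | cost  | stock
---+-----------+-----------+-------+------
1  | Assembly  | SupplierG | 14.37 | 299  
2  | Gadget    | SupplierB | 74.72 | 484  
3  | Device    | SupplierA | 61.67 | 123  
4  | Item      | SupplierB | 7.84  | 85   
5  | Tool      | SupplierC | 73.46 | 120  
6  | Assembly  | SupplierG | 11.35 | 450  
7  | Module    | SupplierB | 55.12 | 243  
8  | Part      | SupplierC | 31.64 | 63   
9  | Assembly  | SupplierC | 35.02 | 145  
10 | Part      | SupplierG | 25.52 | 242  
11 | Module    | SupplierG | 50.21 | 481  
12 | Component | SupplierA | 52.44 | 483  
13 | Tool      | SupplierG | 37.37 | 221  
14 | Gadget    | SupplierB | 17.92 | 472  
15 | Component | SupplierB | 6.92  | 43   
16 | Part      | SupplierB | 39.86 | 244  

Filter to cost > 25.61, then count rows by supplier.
SELECT supplier, COUNT(*)
FROM products
WHERE cost > 25.61
GROUP BY supplier

Note: WHERE filters rows before grouping.

Result:
  SupplierA: 2
  SupplierB: 3
  SupplierC: 3
  SupplierG: 2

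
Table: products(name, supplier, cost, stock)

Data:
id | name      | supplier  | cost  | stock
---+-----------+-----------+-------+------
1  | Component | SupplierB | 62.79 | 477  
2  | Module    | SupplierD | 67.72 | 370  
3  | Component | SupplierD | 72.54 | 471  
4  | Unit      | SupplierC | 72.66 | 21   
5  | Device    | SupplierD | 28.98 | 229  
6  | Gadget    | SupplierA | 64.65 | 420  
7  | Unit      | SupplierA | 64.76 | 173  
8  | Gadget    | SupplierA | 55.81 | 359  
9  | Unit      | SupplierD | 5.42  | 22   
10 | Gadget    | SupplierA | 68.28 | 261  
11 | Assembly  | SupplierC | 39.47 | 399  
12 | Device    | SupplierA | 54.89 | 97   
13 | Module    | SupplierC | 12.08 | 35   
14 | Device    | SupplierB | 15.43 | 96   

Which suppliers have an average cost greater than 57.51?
SELECT supplier, AVG(cost)
FROM products
GROUP BY supplier
HAVING AVG(cost) > 57.51

Result:
  SupplierA: avg=61.68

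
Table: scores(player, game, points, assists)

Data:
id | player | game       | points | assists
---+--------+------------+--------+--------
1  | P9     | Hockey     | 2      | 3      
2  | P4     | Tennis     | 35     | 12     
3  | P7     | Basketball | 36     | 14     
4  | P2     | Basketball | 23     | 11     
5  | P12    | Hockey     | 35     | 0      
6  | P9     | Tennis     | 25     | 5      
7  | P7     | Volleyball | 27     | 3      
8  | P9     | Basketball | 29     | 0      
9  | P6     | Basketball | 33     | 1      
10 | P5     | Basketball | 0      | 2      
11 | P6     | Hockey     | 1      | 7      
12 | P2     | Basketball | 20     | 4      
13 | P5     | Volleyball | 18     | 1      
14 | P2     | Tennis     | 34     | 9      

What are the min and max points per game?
SELECT game, MIN(points), MAX(points)
FROM scores
GROUP BY game

Result:
  Basketball: min=0, max=36
  Hockey: min=1, max=35
  Tennis: min=25, max=35
  Volleyball: min=18, max=27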